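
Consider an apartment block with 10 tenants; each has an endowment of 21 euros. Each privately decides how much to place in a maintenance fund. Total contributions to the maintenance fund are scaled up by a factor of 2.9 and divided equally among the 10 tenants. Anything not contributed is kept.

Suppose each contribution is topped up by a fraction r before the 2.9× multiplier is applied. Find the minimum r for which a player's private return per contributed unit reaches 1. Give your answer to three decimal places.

With matching at rate r, one contributed unit becomes (1 + r) in the maintenance fund and returns 2.9 × (1 + r) / 10 to the contributor.
Setting this equal to 1: 1 + r = 10/2.9 = 3.4483.
So the minimum matching rate is r = 3.4483 − 1 = 2.448.

2.448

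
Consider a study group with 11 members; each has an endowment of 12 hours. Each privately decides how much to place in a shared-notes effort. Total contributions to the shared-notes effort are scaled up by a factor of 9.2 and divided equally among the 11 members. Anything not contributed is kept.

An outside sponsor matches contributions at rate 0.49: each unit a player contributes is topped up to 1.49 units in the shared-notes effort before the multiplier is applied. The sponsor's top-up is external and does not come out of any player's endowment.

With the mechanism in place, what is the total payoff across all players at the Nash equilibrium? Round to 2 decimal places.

With the mechanism, a contributed unit returns 9.2 × 1.49 / 11 = 1.2462 per unit of net cost to the contributor — now above 1 — so contributing fully is weakly dominant for every player.
At the Nash equilibrium everyone contributes 12. Group total payoff = 9.2 × 1.49 × 132 = 1809.46.

1809.46 hours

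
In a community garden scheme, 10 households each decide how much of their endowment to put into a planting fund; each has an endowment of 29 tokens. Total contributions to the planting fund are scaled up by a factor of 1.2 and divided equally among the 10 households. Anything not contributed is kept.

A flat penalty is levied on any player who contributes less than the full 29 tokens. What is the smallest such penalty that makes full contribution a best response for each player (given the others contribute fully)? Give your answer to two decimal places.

Given the others contribute fully, the best deviation is to contribute 0 (any partial contribution still incurs the fine and gives up units whose private return 0.1200 is below 1).
Deviating from 29 to 0 saves 29 tokens but forfeits the deviator's share of the drop in the planting fund: 1.2/10 × 29 = 3.48.
So the deviation gain is 29 − 3.48 = 25.52, and the fine must be at least 25.52 tokens to wipe it out.

25.52 tokens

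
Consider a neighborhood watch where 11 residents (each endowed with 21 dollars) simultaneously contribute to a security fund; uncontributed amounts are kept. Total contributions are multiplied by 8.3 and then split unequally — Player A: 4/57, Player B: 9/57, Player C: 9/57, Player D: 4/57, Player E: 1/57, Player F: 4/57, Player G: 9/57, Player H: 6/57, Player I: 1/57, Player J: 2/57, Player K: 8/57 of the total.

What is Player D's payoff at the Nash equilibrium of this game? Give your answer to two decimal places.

Each unit j contributes comes back to j as 8.3 × (j's share), so j prefers to contribute only if that share exceeds 1/8.3 = 0.1205; otherwise keeping the unit dominates.
The shares above 0.1205 belong to Player B, Player C, Player G and Player K, contributing 21 each; the remaining 7 contribute 0. Total contributed: 84.
Player D keeps 21 and receives 8.3 × 84 × 4/57 = 48.93 from the security fund, for a payoff of 69.93.

69.93 dollars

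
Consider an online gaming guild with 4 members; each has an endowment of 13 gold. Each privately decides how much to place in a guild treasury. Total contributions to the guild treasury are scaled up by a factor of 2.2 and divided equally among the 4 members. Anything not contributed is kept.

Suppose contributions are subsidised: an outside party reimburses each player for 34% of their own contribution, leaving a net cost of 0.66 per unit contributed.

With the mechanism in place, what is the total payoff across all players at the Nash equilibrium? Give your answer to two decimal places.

52.00 gold

The effective private return is (2.2/4) / 0.66 = 0.8333, which is still under 1, so the mechanism doesn't change anyone's dominant strategy: zero contribution.
At the Nash equilibrium no one contributes; group total payoff = 4 × 13 = 52.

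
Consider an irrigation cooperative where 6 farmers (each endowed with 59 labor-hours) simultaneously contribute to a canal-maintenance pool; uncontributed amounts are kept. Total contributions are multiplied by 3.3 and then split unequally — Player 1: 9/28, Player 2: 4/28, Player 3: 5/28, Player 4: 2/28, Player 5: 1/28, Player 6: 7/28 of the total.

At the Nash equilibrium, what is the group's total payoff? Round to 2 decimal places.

489.70 labor-hours

Player j's private return per contributed unit is 3.3 × (j's share). Contributing is weakly dominant for j when that share is at least 1/3.3 = 0.3030, and contributing 0 is dominant otherwise.
The only share above 0.3030 is Player 1's 9/28, contributing 59; the remaining 5 contribute 0. Total contributed: 59.
The canal-maintenance pool pays out 3.3 × 59 = 194.70 in total (split across the unequal shares, but the aggregate is all that matters for the group sum).
The 5 free-riders keep 59 each, adding 295. Group total = 295 + 194.70 = 489.70.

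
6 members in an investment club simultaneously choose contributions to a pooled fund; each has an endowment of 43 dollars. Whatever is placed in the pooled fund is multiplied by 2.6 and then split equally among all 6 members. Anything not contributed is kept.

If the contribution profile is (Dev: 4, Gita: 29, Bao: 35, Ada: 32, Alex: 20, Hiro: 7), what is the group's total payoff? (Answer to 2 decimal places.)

Total contributed: 4 + 29 + 35 + 32 + 20 + 7 = 127; total kept: 6 × 43 − 127 = 131.
The pooled fund pays out 2.6 × 127 = 330.20 in aggregate.
Group total = 131 + 330.20 = 461.20.

461.20 dollars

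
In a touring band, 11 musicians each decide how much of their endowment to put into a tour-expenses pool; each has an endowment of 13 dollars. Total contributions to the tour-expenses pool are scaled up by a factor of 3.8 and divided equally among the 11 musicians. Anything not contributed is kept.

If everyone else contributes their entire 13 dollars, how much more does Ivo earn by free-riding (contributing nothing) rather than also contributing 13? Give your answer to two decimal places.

8.51 dollars

Switching from a contribution of 13 to 0 lets Ivo keep an extra 13 dollars, but lowers the tour-expenses pool by 13, which costs Ivo their own share of that drop: 3.8/11 × 13 = 4.49.
Net gain = 13 − 4.49 = 8.51. The private return per contributed unit (0.3455) is below 1, so free-riding is indeed the best response regardless of what the others do.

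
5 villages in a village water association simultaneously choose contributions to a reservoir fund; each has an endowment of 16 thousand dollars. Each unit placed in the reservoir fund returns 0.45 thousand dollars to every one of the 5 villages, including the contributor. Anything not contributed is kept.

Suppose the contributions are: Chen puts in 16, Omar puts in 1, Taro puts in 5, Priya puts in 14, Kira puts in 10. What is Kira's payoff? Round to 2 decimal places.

Total contributed: 16 + 1 + 5 + 14 + 10 = 46.
Each receives 0.45 × 46 = 20.70 from the reservoir fund.
Kira keeps 16 − 10 = 6, so Kira's payoff is 6 + 20.70 = 26.70.

26.70 thousand dollars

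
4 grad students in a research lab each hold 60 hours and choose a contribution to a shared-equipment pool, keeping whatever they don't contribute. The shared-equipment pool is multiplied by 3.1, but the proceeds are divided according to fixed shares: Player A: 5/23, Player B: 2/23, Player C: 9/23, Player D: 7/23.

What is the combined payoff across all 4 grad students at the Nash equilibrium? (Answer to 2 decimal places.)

366.00 hours

A player with share s gets back 3.1·s per unit contributed, so full contribution is dominant for anyone with s > 1/3.1 = 0.3226 and zero contribution is dominant for anyone below.
The only share above 0.3226 is Player C's 9/23, contributing 60; the remaining 3 contribute 0. Total contributed: 60.
The shared-equipment pool pays out 3.1 × 60 = 186.00 in total (split across the unequal shares, but the aggregate is all that matters for the group sum).
The 3 free-riders keep 60 each, adding 180. Group total = 180 + 186.00 = 366.00.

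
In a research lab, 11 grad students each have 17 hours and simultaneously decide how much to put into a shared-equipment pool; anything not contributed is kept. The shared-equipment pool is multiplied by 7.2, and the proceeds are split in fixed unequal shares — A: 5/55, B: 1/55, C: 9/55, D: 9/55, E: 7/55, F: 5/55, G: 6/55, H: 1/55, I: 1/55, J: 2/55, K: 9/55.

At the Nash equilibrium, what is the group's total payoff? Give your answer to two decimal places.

For player j, contributing a unit is worthwhile iff 7.2 × (j's share) ≥ 1, i.e. iff j's share is at least 0.1389.
C, D and K are above the threshold, contributing 17 each; the remaining 8 contribute 0. Total contributed: 51.
The shared-equipment pool pays out 7.2 × 51 = 367.20 in total (split across the unequal shares, but the aggregate is all that matters for the group sum).
The 8 free-riders keep 17 each, adding 136. Group total = 136 + 367.20 = 503.20.

503.20 hours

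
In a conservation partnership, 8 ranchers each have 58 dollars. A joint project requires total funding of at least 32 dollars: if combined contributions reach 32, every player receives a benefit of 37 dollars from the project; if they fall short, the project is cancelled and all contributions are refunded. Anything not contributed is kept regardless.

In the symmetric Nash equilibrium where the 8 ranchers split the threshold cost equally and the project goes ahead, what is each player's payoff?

91 dollars

Equal share of the threshold: 32/8 = 4.
At this profile no one gains by cutting their contribution: any cut drops the total below 32, the project is cancelled, contributions are refunded, and the deviator ends with 58, which is less than 58 − 4 + 37 = 91. Contributing more than 4 just wastes the excess. So contributing exactly 4 is a best response.
Each player's payoff: 58 − 4 + 37 = 91.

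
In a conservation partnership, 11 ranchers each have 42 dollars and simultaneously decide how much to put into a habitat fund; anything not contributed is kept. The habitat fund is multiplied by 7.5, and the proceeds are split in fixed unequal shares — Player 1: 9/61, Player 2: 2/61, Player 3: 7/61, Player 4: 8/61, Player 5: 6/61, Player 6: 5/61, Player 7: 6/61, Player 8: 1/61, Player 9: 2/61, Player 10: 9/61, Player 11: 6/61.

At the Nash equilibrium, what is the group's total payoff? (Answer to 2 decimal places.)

1008.00 dollars

Player j's private return per contributed unit is 7.5 × (j's share). Contributing is weakly dominant for j when that share is at least 1/7.5 = 0.1333, and contributing 0 is dominant otherwise.
The shares above 0.1333 belong to Player 1 and Player 10, contributing 42 each; the remaining 9 contribute 0. Total contributed: 84.
The habitat fund pays out 7.5 × 84 = 630.00 in total (split across the unequal shares, but the aggregate is all that matters for the group sum).
The 9 free-riders keep 42 each, adding 378. Group total = 378 + 630.00 = 1008.00.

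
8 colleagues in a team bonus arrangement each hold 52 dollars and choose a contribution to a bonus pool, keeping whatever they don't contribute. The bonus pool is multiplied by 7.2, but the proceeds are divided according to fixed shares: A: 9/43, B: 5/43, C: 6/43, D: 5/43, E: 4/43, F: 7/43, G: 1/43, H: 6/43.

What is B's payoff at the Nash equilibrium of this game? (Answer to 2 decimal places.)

Player j's private return per contributed unit is 7.2 × (j's share). Contributing is weakly dominant for j when that share is at least 1/7.2 = 0.1389, and contributing 0 is dominant otherwise.
A, C, F and H are above the threshold, contributing 52 each; the remaining 4 contribute 0. Total contributed: 208.
B keeps 52 and receives 7.2 × 208 × 5/43 = 174.14 from the bonus pool, for a payoff of 226.14.

226.14 dollars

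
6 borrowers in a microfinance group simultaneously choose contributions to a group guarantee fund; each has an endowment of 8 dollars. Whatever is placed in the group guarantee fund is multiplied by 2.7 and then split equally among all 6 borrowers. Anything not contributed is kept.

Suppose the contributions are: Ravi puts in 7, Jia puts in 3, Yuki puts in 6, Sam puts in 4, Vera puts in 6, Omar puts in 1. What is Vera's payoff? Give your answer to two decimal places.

14.15 dollars

Total contributed: 7 + 3 + 6 + 4 + 6 + 1 = 27.
Each receives 2.7 × 27 / 6 = 12.15 from the group guarantee fund.
Vera keeps 8 − 6 = 2, so Vera's payoff is 2 + 12.15 = 14.15.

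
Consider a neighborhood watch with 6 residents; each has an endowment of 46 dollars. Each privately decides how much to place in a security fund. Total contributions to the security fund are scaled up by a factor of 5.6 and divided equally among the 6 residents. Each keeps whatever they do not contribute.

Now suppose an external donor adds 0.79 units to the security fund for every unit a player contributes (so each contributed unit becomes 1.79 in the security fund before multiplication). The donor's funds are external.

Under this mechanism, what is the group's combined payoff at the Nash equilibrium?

2766.62 dollars

Under the mechanism each unit contributed yields 5.6 × 1.79 / 6 = 1.6707 back to its contributor per unit of net cost, which exceeds 1, making full contribution the dominant choice for everyone.
At the Nash equilibrium everyone contributes 46. Group total payoff = 5.6 × 1.79 × 276 = 2766.62.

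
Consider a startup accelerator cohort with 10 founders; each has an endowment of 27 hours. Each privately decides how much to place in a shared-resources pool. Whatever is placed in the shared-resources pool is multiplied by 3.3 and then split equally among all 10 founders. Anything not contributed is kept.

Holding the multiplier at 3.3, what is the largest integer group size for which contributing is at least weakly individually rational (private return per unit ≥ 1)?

Private return per unit is 3.3/(group size), which is ≥ 1 whenever the group size is ≤ 3.3.
The largest such integer is 3.

3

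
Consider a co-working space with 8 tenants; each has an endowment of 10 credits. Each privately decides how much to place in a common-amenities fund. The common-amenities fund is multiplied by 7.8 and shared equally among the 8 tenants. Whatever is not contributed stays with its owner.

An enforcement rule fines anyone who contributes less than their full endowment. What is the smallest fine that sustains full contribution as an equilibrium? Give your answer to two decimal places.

Given the others contribute fully, the best deviation is to contribute 0 (any partial contribution still incurs the fine and gives up units whose private return 0.9750 is below 1).
Deviating from 10 to 0 saves 10 credits but forfeits the deviator's share of the drop in the common-amenities fund: 7.8/8 × 10 = 9.75.
So the deviation gain is 10 − 9.75 = 0.25, and the fine must be at least 0.25 credits to wipe it out.

0.25 credits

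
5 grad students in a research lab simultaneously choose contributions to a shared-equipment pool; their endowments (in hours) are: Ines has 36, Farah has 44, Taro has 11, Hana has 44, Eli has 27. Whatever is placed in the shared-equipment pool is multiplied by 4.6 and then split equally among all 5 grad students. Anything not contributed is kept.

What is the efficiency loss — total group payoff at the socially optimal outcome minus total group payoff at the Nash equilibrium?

The private return per contributed unit is 4.6/5 = 0.9200 < 1 for every player regardless of endowment, so the Nash equilibrium is zero contribution and the group total is Σ E_j = 36 + 44 + 11 + 44 + 27 = 162.
Each contributed unit returns 4.600 to the group, so the social optimum is full contribution by everyone: group total = 4.600 × 162 = 745.20.
Efficiency loss = (4.600 − 1) × 162 = 583.20.

583.20 hours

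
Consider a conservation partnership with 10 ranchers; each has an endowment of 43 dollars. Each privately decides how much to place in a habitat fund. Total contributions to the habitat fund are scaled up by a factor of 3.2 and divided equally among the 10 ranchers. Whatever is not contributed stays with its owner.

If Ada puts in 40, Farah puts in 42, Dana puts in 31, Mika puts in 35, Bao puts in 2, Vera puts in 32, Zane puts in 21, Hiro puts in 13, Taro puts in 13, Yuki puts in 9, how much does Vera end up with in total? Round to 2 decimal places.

87.16 dollars

Total contributed: 40 + 42 + 31 + 35 + 2 + 32 + 21 + 13 + 13 + 9 = 238.
Each receives 3.2 × 238 / 10 = 76.16 from the habitat fund.
Vera keeps 43 − 32 = 11, so Vera's payoff is 11 + 76.16 = 87.16.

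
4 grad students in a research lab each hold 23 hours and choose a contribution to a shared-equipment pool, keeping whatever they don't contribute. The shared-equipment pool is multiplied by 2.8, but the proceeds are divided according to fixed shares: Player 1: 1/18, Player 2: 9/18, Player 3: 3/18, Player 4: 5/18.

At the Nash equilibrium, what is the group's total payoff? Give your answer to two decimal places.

For player j, contributing a unit is worthwhile iff 2.8 × (j's share) ≥ 1, i.e. iff j's share is at least 0.3571.
The only share above 0.3571 is Player 2's 9/18, contributing 23; the remaining 3 contribute 0. Total contributed: 23.
The shared-equipment pool pays out 2.8 × 23 = 64.40 in total (split across the unequal shares, but the aggregate is all that matters for the group sum).
The 3 free-riders keep 23 each, adding 69. Group total = 69 + 64.40 = 133.40.

133.40 hours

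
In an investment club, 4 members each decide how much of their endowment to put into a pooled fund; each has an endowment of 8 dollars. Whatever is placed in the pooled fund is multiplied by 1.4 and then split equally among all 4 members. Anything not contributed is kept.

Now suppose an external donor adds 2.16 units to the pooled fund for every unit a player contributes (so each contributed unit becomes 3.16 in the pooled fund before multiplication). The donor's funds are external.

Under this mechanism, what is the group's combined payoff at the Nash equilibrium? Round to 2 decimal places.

141.57 dollars

The effective private return per unit is now 1.4 × 3.16 / 4 = 1.1060 > 1, so every player's dominant strategy flips to full contribution.
So the Nash equilibrium is full contribution by all 4; the group earns 1.4 × 3.16 × 32 = 141.57.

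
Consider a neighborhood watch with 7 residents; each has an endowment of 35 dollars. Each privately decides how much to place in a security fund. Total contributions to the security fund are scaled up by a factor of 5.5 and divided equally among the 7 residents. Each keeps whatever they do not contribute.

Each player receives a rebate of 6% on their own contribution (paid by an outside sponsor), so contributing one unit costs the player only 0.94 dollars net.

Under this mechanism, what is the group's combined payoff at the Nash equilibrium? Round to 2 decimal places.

The effective private return is (5.5/7) / 0.94 = 0.8359, which is still under 1, so the mechanism doesn't change anyone's dominant strategy: zero contribution.
Everyone keeps their endowment and the group total is 7 × 35 = 245.

245.00 dollars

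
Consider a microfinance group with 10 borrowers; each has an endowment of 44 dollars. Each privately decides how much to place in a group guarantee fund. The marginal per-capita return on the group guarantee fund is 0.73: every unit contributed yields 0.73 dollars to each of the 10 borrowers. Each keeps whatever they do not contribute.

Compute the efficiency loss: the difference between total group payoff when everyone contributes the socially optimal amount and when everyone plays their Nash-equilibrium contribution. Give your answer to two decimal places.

The private return per contributed unit is 0.73 < 1, so contributing 0 is dominant for every player. At the Nash equilibrium everyone keeps their 44, and the group total is 10 × 44 = 440.
Each contributed unit returns 7.300 to the group as a whole (0.73 to each of 10 players), which exceeds 1, so the social optimum is full contribution: group total = 7.300 × 440 = 3212.00.
Efficiency loss = 3212.00 − 440 = 2772.00.

2772.00 dollars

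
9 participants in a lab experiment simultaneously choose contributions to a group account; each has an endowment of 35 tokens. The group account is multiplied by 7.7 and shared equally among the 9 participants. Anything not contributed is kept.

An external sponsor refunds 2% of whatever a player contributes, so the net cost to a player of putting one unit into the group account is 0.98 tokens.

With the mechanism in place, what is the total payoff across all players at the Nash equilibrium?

Even with the mechanism, each unit contributed returns only (7.7/9) / 0.98 = 0.8730 per unit of net cost, so contributing nothing is still dominant.
Everyone keeps their endowment and the group total is 9 × 35 = 315.

315.00 tokens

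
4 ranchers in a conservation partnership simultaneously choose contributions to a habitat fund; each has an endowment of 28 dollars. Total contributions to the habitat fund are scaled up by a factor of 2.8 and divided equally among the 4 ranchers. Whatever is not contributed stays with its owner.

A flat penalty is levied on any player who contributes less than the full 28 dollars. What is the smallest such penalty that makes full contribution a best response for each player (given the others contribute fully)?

Given the others contribute fully, the best deviation is to contribute 0 (any partial contribution still incurs the fine and gives up units whose private return 0.7000 is below 1).
Deviating from 28 to 0 saves 28 dollars but forfeits the deviator's share of the drop in the habitat fund: 2.8/4 × 28 = 19.60.
So the deviation gain is 28 − 19.60 = 8.40, and the fine must be at least 8.40 dollars to wipe it out.

8.40 dollars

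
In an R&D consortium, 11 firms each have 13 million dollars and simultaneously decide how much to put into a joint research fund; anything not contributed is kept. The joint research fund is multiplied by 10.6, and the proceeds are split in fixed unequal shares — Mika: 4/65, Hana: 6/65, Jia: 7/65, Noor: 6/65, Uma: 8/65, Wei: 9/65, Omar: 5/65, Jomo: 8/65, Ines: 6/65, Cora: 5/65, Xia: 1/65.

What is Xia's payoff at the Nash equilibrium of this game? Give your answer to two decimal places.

A player with share s gets back 10.6·s per unit contributed, so full contribution is dominant for anyone with s > 1/10.6 = 0.0943 and zero contribution is dominant for anyone below.
Jia, Uma, Wei and Jomo are above the threshold, contributing 13 each; the remaining 7 contribute 0. Total contributed: 52.
Xia keeps 13 and receives 10.6 × 52 × 1/65 = 8.48 from the joint research fund, for a payoff of 21.48.

21.48 million dollars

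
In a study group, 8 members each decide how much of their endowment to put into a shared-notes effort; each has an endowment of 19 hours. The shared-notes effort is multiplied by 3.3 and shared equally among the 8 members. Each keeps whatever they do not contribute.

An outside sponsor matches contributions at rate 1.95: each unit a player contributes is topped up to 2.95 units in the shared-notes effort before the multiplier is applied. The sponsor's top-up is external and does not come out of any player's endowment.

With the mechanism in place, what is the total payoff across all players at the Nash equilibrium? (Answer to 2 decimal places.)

The effective private return per unit is now 3.3 × 2.95 / 8 = 1.2169 > 1, so every player's dominant strategy flips to full contribution.
At the Nash equilibrium everyone contributes 19. Group total payoff = 3.3 × 2.95 × 152 = 1479.72.

1479.72 hours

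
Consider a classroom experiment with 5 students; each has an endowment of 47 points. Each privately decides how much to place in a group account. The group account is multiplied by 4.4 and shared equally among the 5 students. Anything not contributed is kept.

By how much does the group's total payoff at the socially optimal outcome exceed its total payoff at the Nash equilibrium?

Each contributed unit returns 4.4/5 = 0.8800 to its contributor — below 1 — so contributing 0 is dominant for every player. At the Nash equilibrium everyone keeps their 47, and the group total is 5 × 47 = 235.
Each contributed unit returns 4.400 to the group as a whole (0.8800 to each of 5 players), which exceeds 1, so the social optimum is full contribution: group total = 4.400 × 235 = 1034.00.
Efficiency loss = 1034.00 − 235 = 799.00.

799.00 points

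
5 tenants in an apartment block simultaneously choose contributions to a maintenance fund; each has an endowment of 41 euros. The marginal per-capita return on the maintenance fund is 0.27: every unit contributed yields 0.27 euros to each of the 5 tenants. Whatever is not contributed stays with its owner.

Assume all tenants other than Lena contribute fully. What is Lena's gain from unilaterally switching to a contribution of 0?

Switching from a contribution of 41 to 0 lets Lena keep an extra 41 euros, but lowers the maintenance fund by 41, which costs Lena their own share of that drop: 0.27 × 41 = 11.07.
Net gain = 41 − 11.07 = 29.93. The private return per contributed unit (0.27) is below 1, so free-riding is indeed the best response regardless of what the others do.

29.93 euros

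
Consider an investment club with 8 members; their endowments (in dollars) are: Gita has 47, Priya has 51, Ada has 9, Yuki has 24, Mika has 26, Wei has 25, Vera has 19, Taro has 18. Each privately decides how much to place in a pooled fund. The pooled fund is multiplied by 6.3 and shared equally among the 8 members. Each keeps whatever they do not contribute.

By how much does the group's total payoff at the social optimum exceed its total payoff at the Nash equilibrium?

1160.70 dollars

The private return per contributed unit is 6.3/8 = 0.7875 < 1 for every player regardless of endowment, so the Nash equilibrium is zero contribution and the group total is Σ E_j = 47 + 51 + 9 + 24 + 26 + 25 + 19 + 18 = 219.
Each contributed unit returns 6.300 to the group, so the social optimum is full contribution by everyone: group total = 6.300 × 219 = 1379.70.
Efficiency loss = (6.300 − 1) × 219 = 1160.70.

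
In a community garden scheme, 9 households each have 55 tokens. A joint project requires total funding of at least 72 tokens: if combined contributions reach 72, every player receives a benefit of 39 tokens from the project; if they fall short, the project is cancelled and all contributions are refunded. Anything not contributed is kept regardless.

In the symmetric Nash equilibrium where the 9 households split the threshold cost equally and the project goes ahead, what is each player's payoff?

86 tokens

Equal share of the threshold: 72/9 = 8.
At this profile no one gains by cutting their contribution: any cut drops the total below 72, the project is cancelled, contributions are refunded, and the deviator ends with 55, which is less than 55 − 8 + 39 = 86. Contributing more than 8 just wastes the excess. So contributing exactly 8 is a best response.
Each player's payoff: 55 − 8 + 39 = 86.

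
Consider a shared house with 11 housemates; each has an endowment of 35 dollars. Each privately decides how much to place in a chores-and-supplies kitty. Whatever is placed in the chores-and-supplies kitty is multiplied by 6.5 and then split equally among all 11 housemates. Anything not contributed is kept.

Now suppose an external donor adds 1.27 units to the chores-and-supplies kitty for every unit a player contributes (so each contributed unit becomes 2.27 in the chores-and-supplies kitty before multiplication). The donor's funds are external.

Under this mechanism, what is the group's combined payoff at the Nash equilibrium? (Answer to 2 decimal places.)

5680.68 dollars

Under the mechanism each unit contributed yields 6.5 × 2.27 / 11 = 1.3414 back to its contributor per unit of net cost, which exceeds 1, making full contribution the dominant choice for everyone.
So the Nash equilibrium is full contribution by all 11; the group earns 6.5 × 2.27 × 385 = 5680.68.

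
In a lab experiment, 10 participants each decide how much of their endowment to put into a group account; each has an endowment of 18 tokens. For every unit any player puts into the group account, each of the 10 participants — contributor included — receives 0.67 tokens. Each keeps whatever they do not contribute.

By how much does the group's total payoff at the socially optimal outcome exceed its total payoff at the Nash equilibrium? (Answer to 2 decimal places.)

1026.00 tokens

The private return per contributed unit is 0.67 < 1, so contributing 0 is dominant for every player. At the Nash equilibrium everyone keeps their 18, and the group total is 10 × 18 = 180.
Each contributed unit returns 6.700 to the group as a whole (0.67 to each of 10 players), which exceeds 1, so the social optimum is full contribution: group total = 6.700 × 180 = 1206.00.
Efficiency loss = 1206.00 − 180 = 1026.00.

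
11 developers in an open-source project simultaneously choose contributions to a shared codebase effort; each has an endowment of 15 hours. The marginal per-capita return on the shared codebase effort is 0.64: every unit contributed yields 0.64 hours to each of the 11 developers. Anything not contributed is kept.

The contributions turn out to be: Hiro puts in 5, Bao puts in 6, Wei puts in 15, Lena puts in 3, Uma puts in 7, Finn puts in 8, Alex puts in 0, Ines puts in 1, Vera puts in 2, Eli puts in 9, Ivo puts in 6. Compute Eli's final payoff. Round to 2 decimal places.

Total contributed: 5 + 6 + 15 + 3 + 7 + 8 + 0 + 1 + 2 + 9 + 6 = 62.
Each receives 0.64 × 62 = 39.68 from the shared codebase effort.
Eli keeps 15 − 9 = 6, so Eli's payoff is 6 + 39.68 = 45.68.

45.68 hours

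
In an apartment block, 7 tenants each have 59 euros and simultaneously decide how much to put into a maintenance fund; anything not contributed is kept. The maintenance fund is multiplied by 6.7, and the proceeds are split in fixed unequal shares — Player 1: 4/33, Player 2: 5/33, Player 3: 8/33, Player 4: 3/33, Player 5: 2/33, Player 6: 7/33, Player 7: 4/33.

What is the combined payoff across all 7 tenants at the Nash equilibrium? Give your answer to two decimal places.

Player j's private return per contributed unit is 6.7 × (j's share). Contributing is weakly dominant for j when that share is at least 1/6.7 = 0.1493, and contributing 0 is dominant otherwise.
Player 2, Player 3 and Player 6 clear that bar, contributing 59 each; the remaining 4 contribute 0. Total contributed: 177.
The maintenance fund pays out 6.7 × 177 = 1185.90 in total (split across the unequal shares, but the aggregate is all that matters for the group sum).
The 4 free-riders keep 59 each, adding 236. Group total = 236 + 1185.90 = 1421.90.

1421.90 euros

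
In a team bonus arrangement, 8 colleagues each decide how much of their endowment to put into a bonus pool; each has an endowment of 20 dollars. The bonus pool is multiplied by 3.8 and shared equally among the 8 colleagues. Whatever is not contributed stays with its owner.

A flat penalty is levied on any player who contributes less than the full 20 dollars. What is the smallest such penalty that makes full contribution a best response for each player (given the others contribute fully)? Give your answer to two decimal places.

10.50 dollars

Given the others contribute fully, the best deviation is to contribute 0 (any partial contribution still incurs the fine and gives up units whose private return 0.4750 is below 1).
Deviating from 20 to 0 saves 20 dollars but forfeits the deviator's share of the drop in the bonus pool: 3.8/8 × 20 = 9.50.
So the deviation gain is 20 − 9.50 = 10.50, and the fine must be at least 10.50 dollars to wipe it out.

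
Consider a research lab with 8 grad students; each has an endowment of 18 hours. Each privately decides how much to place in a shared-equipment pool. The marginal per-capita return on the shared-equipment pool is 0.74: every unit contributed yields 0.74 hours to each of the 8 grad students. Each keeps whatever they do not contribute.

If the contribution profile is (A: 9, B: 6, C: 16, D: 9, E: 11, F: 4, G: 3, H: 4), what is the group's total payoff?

449.04 hours

Total contributed: 9 + 6 + 16 + 9 + 11 + 4 + 3 + 4 = 62; total kept: 8 × 18 − 62 = 82.
The shared-equipment pool pays out 0.74 × 8 × 62 = 367.04 in aggregate.
Group total = 82 + 367.04 = 449.04.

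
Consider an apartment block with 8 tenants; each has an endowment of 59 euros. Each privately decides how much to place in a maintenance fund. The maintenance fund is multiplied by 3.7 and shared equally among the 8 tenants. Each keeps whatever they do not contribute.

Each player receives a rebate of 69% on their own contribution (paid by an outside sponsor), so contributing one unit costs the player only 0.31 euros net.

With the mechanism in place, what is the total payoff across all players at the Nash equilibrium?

2072.08 euros

With the mechanism, a contributed unit returns (3.7/8) / 0.31 = 1.4919 per unit of net cost to the contributor — now above 1 — so contributing fully is weakly dominant for every player.
So the Nash equilibrium is full contribution by all 8; the group earns 8 × (59 × 0.69 + 3.7 × 59) = 2072.08.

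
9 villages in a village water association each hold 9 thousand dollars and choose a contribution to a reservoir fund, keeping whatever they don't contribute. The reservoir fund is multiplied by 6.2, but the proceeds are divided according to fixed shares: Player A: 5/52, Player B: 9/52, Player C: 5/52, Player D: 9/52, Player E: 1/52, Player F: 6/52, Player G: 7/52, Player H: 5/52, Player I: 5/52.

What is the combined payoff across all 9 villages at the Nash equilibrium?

174.60 thousand dollars

A player with share s gets back 6.2·s per unit contributed, so full contribution is dominant for anyone with s > 1/6.2 = 0.1613 and zero contribution is dominant for anyone below.
Player B and Player D clear that bar, contributing 9 each; the remaining 7 contribute 0. Total contributed: 18.
The reservoir fund pays out 6.2 × 18 = 111.60 in total (split across the unequal shares, but the aggregate is all that matters for the group sum).
The 7 free-riders keep 9 each, adding 63. Group total = 63 + 111.60 = 174.60.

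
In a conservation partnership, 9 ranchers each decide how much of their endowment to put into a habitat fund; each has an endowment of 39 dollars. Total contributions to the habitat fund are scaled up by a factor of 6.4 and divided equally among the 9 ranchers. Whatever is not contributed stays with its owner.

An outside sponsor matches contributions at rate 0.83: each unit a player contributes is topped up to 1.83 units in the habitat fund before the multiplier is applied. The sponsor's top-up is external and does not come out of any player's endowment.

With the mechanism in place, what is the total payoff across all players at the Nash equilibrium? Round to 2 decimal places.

4110.91 dollars

With the mechanism, a contributed unit returns 6.4 × 1.83 / 9 = 1.3013 per unit of net cost to the contributor — now above 1 — so contributing fully is weakly dominant for every player.
At the Nash equilibrium everyone contributes 39. Group total payoff = 6.4 × 1.83 × 351 = 4110.91.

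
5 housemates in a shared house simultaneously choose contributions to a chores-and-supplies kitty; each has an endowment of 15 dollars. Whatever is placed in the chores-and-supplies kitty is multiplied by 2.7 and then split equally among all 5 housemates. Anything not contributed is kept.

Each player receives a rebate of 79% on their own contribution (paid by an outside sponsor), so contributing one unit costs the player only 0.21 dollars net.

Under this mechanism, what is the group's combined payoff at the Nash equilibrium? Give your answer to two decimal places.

261.75 dollars

Under the mechanism each unit contributed yields (2.7/5) / 0.21 = 2.5714 back to its contributor per unit of net cost, which exceeds 1, making full contribution the dominant choice for everyone.
At the Nash equilibrium everyone contributes 15. Group total payoff = 5 × (15 × 0.79 + 2.7 × 15) = 261.75.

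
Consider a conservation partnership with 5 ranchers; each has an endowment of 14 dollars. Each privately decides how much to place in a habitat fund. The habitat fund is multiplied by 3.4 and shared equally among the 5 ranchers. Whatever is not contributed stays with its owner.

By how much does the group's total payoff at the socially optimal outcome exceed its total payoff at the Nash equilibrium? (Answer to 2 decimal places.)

Each contributed unit returns 3.4/5 = 0.6800 to its contributor — below 1 — so contributing 0 is dominant for every player. At the Nash equilibrium everyone keeps their 14, and the group total is 5 × 14 = 70.
Each contributed unit returns 3.400 to the group as a whole (0.6800 to each of 5 players), which exceeds 1, so the social optimum is full contribution: group total = 3.400 × 70 = 238.00.
Efficiency loss = 238.00 − 70 = 168.00.

168.00 dollars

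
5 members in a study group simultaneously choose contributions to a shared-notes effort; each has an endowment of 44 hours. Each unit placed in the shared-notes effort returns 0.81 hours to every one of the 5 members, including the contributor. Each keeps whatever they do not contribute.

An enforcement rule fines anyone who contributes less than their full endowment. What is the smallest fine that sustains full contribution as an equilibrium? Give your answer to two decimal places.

8.36 hours

Given the others contribute fully, the best deviation is to contribute 0 (any partial contribution still incurs the fine and gives up units whose private return 0.81 is below 1).
Deviating from 44 to 0 saves 44 hours but forfeits the deviator's share of the drop in the shared-notes effort: 0.81 × 44 = 35.64.
So the deviation gain is 44 − 35.64 = 8.36, and the fine must be at least 8.36 hours to wipe it out.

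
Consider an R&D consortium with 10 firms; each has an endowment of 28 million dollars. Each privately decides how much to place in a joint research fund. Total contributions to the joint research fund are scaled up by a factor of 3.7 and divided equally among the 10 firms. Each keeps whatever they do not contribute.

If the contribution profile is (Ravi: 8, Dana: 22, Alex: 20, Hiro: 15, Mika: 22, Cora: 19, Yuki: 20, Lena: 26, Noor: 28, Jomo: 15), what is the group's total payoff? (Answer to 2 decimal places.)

Total contributed: 8 + 22 + 20 + 15 + 22 + 19 + 20 + 26 + 28 + 15 = 195; total kept: 10 × 28 − 195 = 85.
The joint research fund pays out 3.7 × 195 = 721.50 in aggregate.
Group total = 85 + 721.50 = 806.50.

806.50 million dollars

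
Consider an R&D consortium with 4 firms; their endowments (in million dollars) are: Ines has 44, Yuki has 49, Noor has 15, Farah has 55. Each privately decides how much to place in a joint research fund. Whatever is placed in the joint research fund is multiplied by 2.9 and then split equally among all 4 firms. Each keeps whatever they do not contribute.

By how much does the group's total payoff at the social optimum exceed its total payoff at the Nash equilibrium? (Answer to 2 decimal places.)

The private return per contributed unit is 2.9/4 = 0.7250 < 1 for every player regardless of endowment, so the Nash equilibrium is zero contribution and the group total is Σ E_j = 44 + 49 + 15 + 55 = 163.
Each contributed unit returns 2.900 to the group, so the social optimum is full contribution by everyone: group total = 2.900 × 163 = 472.70.
Efficiency loss = (2.900 − 1) × 163 = 309.70.

309.70 million dollars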